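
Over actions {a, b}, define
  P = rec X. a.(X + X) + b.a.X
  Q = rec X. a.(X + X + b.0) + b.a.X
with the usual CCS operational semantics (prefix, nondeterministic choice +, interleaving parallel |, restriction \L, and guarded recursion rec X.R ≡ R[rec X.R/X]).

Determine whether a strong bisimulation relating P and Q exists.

LTS(P): 3 reachable states
  m0 = rec X. a.(X + X) + b.a.X has moves --a--▸ m1, --b--▸ m2
  m1 = (rec X. a.(X + X) + b.a.X) + (rec X. a.(X + X) + b.a.X) has moves --a--▸ m1, --b--▸ m2
  m2 = a.(rec X. a.(X + X) + b.a.X) has moves --a--▸ m0
LTS(Q): 4 reachable states
  n0 = rec X. a.(X + X + b.0) + b.a.X has moves --a--▸ n1, --b--▸ n2
  n1 = (rec X. a.(X + X + b.0) + b.a.X) + (rec X. a.(X + X + b.0) + b.a.X) + b.0 has moves --a--▸ n1, --b--▸ n2, --b--▸ n3
  n2 = a.(rec X. a.(X + X + b.0) + b.a.X) has moves --a--▸ n0
  n3 = 0 has moves ·
Bisimilarity quotient blocks:
  B0 = {m0, m1}
  B1 = {m2}
  B2 = {n0}
  B3 = {n2}
  B4 = {n1}
  B5 = {n3}
m0 ∈ B0, n0 ∈ B2 → different blocks

P ≁ Q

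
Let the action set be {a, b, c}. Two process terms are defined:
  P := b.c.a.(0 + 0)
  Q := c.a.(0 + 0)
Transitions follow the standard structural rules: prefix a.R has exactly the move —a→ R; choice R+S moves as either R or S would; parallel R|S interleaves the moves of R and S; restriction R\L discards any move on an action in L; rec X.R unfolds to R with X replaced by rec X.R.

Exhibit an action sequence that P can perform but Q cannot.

b

LTS(P): 4 reachable states
  p0 = b.c.a.(0 + 0) has moves --b--▸ p1
  p1 = c.a.(0 + 0) has moves --c--▸ p2
  p2 = a.(0 + 0) has moves --a--▸ p3
  p3 = 0 + 0 has moves (no moves)
LTS(Q): 3 reachable states
  q0 = c.a.(0 + 0) has moves --c--▸ q1
  q1 = a.(0 + 0) has moves --a--▸ q2
  q2 = 0 + 0 has moves (no moves)
Trace ⟨b⟩ through P, begin at {p0}:
  step 1 (b): {p1}
  P completes σ.
Trace ⟨b⟩ through Q, begin at {q0}:
  step 1 (b): ∅  — Q cannot continue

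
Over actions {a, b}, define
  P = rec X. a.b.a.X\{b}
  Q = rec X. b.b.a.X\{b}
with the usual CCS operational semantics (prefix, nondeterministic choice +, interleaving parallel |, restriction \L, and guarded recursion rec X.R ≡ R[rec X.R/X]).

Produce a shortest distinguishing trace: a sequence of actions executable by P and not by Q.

a

P's transition system — 5 states:
  p0 = rec X. a.b.a.X\{b} ⊢ --a--▸ p1
  p1 = b.a.(rec X. a.b.a.X\{b})\{b} ⊢ --b--▸ p2
  p2 = a.(rec X. a.b.a.X\{b})\{b} ⊢ --a--▸ p3
  p3 = (rec X. a.b.a.X\{b})\{b} ⊢ --a--▸ p4
  p4 = (b.a.(rec X. a.b.a.X\{b})\{b})\{b} ⊢ ·
Q's transition system — 4 states:
  q0 = rec X. b.b.a.X\{b} ⊢ --b--▸ q1
  q1 = b.a.(rec X. b.b.a.X\{b})\{b} ⊢ --b--▸ q2
  q2 = a.(rec X. b.b.a.X\{b})\{b} ⊢ --a--▸ q3
  q3 = (rec X. b.b.a.X\{b})\{b} ⊢ ·
Run σ = ⟨a⟩ on P: start {p0}
  step 1 (a): {p1}
  — P admits the full trace.
Run σ = ⟨a⟩ on Q: start {q0}
  step 1 (a): ∅  — Q cannot continue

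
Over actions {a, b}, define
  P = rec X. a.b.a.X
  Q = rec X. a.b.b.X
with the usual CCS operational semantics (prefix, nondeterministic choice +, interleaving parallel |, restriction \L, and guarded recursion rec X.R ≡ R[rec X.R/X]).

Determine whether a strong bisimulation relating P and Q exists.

not bisimilar

P's transition system — 3 states:
  s0 = rec X. a.b.a.X has moves -a-> s1
  s1 = b.a.(rec X. a.b.a.X) has moves -b-> s2
  s2 = a.(rec X. a.b.a.X) has moves -a-> s0
Q's transition system — 3 states:
  t0 = rec X. a.b.b.X has moves -a-> t1
  t1 = b.b.(rec X. a.b.b.X) has moves -b-> t2
  t2 = b.(rec X. a.b.b.X) has moves -b-> t0
Bisimilarity quotient blocks:
  B0 = {s0}
  B1 = {s1}
  B2 = {s2}
  B3 = {t0}
  B4 = {t1}
  B5 = {t2}
s0 ∈ B0, t0 ∈ B3 → different blocks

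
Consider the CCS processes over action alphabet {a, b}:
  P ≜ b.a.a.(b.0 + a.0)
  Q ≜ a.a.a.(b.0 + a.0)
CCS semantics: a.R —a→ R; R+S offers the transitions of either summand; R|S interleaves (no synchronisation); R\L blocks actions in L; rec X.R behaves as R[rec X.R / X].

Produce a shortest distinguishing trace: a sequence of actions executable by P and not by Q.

Reachable graph of P (5 states):
  s0 = b.a.a.(b.0 + a.0) ⊢ --b--▸ s1
  s1 = a.a.(b.0 + a.0) ⊢ --a--▸ s2
  s2 = a.(b.0 + a.0) ⊢ --a--▸ s3
  s3 = b.0 + a.0 ⊢ --a--▸ s4, --b--▸ s4
  s4 = 0 ⊢ stopped
Reachable graph of Q (5 states):
  t0 = a.a.a.(b.0 + a.0) ⊢ --a--▸ t1
  t1 = a.a.(b.0 + a.0) ⊢ --a--▸ t2
  t2 = a.(b.0 + a.0) ⊢ --a--▸ t3
  t3 = b.0 + a.0 ⊢ --a--▸ t4, --b--▸ t4
  t4 = 0 ⊢ stopped
Trace ⟨b⟩ through P, begin at {s0}:
  after b @ step 1: {s1}
  ✓ P
Trace ⟨b⟩ through Q, begin at {t0}:
  after b @ step 1: ∅ (Q stuck)

b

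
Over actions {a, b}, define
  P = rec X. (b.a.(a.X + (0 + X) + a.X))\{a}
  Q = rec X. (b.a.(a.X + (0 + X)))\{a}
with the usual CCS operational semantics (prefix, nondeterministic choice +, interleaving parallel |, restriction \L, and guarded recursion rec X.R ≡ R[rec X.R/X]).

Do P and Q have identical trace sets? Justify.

Reachable graph of P (2 states):
  s0 = rec X. (b.a.(a.X + (0 + X) + a.X))\{a} → -b-> s1
  s1 = (a.(a.(rec X. (b.a.(a.X + (0 + X) + a.X))\{a}) + (0 + (rec X. (b.a.(a.X + (0 + X) + a.X))\{a})) + a.(rec X. (b.a.(a.X + (0 + X) + a.X))\{a})))\{a} → deadlocked
Reachable graph of Q (2 states):
  t0 = rec X. (b.a.(a.X + (0 + X)))\{a} → -b-> t1
  t1 = (a.(a.(rec X. (b.a.(a.X + (0 + X)))\{a}) + (0 + (rec X. (b.a.(a.X + (0 + X)))\{a}))))\{a} → deadlocked
Coarsest stable partition (strong bisimilarity classes):
  B0 = {s0, t0}
  B1 = {s1, t1}
s0 ∈ B0, t0 ∈ B0 → same block
Bisimilar ⇒ trace-equivalent.

YES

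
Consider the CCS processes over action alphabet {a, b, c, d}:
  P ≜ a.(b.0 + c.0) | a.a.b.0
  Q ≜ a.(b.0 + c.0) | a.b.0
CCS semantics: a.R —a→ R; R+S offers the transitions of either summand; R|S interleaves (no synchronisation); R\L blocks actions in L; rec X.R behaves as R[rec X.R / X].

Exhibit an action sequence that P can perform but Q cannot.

aaa

Reachable graph of P (12 states):
  m0 = a.(b.0 + c.0) | a.a.b.0 | ··a··> m1, ··a··> m2
  m1 = (b.0 + c.0) | a.a.b.0 | ··a··> m3, ··b··> m4, ··c··> m4
  m2 = a.(b.0 + c.0) | a.b.0 | ··a··> m3, ··a··> m5
  m3 = (b.0 + c.0) | a.b.0 | ··a··> m6, ··b··> m7, ··c··> m7
  m4 = 0 | a.a.b.0 | ··a··> m7
  m5 = a.(b.0 + c.0) | b.0 | ··a··> m6, ··b··> m8
  m6 = (b.0 + c.0) | b.0 | ··b··> m10, ··b··> m9, ··c··> m10
  m7 = 0 | a.b.0 | ··a··> m10
  m8 = a.(b.0 + c.0) | 0 | ··a··> m9
  m9 = (b.0 + c.0) | 0 | ··b··> m11, ··c··> m11
  m10 = 0 | b.0 | ··b··> m11
  m11 = 0 | 0 | (no moves)
Reachable graph of Q (9 states):
  n0 = a.(b.0 + c.0) | a.b.0 | ··a··> n1, ··a··> n2
  n1 = (b.0 + c.0) | a.b.0 | ··a··> n3, ··b··> n4, ··c··> n4
  n2 = a.(b.0 + c.0) | b.0 | ··a··> n3, ··b··> n5
  n3 = (b.0 + c.0) | b.0 | ··b··> n6, ··b··> n7, ··c··> n7
  n4 = 0 | a.b.0 | ··a··> n7
  n5 = a.(b.0 + c.0) | 0 | ··a··> n6
  n6 = (b.0 + c.0) | 0 | ··b··> n8, ··c··> n8
  n7 = 0 | b.0 | ··b··> n8
  n8 = 0 | 0 | (no moves)
Run σ = ⟨aaa⟩ on P: start {m0}
  [1] a ⇒ {m1, m2}
  [2] a ⇒ {m3, m5}
  [3] a ⇒ {m6}
  ✓ P
Run σ = ⟨aaa⟩ on Q: start {n0}
  [1] a ⇒ {n1, n2}
  [2] a ⇒ {n3}
  [3] a ⇒ ∅ (Q stuck)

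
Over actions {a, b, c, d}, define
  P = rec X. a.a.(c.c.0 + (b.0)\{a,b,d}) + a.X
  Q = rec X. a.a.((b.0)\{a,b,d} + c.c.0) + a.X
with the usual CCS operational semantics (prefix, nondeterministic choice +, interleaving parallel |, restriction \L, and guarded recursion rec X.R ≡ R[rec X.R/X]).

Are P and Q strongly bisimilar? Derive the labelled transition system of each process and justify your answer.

P ~ Q

P's transition system — 5 states:
  m0 = rec X. a.a.(c.c.0 + (b.0)\{a,b,d}) + a.X → ··a··> m0, ··a··> m1
  m1 = a.(c.c.0 + (b.0)\{a,b,d}) → ··a··> m2
  m2 = c.c.0 + (b.0)\{a,b,d} → ··c··> m3
  m3 = c.0 → ··c··> m4
  m4 = 0 → (no moves)
Q's transition system — 5 states:
  n0 = rec X. a.a.((b.0)\{a,b,d} + c.c.0) + a.X → ··a··> n0, ··a··> n1
  n1 = a.((b.0)\{a,b,d} + c.c.0) → ··a··> n2
  n2 = (b.0)\{a,b,d} + c.c.0 → ··c··> n3
  n3 = c.0 → ··c··> n4
  n4 = 0 → (no moves)
Bisimilarity quotient blocks:
  B0 = {m0, n0}
  B1 = {m1, n1}
  B2 = {m2, n2}
  B3 = {m3, n3}
  B4 = {m4, n4}
m0 ∈ B0, n0 ∈ B0 → same block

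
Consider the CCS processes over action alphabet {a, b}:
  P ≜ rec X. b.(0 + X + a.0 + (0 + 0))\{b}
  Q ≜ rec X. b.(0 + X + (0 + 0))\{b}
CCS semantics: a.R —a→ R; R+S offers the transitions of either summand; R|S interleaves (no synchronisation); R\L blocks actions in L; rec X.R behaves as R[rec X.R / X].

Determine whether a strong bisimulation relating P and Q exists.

P's transition system — 3 states:
  m0 = rec X. b.(0 + X + a.0 + (0 + 0))\{b} :: —b→ m1
  m1 = (0 + (rec X. b.(0 + X + a.0 + (0 + 0))\{b}) + a.0 + (0 + 0))\{b} :: —a→ m2
  m2 = 0\{b} :: deadlocked
Q's transition system — 2 states:
  n0 = rec X. b.(0 + X + (0 + 0))\{b} :: —b→ n1
  n1 = (0 + (rec X. b.(0 + X + (0 + 0))\{b}) + (0 + 0))\{b} :: deadlocked
Partition-refinement fixed point:
  B0 = {m0}
  B1 = {m1}
  B2 = {m2, n1}
  B3 = {n0}
m0 ∈ B0, n0 ∈ B3 → different blocks

P ≁ Q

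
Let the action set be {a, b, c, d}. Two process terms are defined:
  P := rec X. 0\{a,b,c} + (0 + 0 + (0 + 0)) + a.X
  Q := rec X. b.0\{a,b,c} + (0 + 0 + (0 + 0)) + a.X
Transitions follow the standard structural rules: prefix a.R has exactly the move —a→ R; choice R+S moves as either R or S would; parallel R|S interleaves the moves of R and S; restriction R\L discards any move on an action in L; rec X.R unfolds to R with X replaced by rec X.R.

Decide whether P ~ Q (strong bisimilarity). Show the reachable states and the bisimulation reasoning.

P's transition system — 1 states:
  s0 = rec X. 0\{a,b,c} + (0 + 0 + (0 + 0)) + a.X has moves —a→ s0
Q's transition system — 2 states:
  t0 = rec X. b.0\{a,b,c} + (0 + 0 + (0 + 0)) + a.X has moves —a→ t0, —b→ t1
  t1 = 0\{a,b,c} has moves (no moves)
Partition-refinement fixed point:
  B0 = {s0}
  B1 = {t0}
  B2 = {t1}
s0 ∈ B0, t0 ∈ B1 → different blocks

P ≁ Q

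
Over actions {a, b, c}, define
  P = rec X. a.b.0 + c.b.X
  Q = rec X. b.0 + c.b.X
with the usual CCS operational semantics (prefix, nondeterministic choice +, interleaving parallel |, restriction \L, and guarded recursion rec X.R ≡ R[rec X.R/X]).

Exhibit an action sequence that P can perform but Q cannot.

a

Reachable graph of P (4 states):
  p0 = rec X. a.b.0 + c.b.X :: -a-> p1, -c-> p2
  p1 = b.0 :: -b-> p3
  p2 = b.(rec X. a.b.0 + c.b.X) :: -b-> p0
  p3 = 0 :: (no moves)
Reachable graph of Q (3 states):
  q0 = rec X. b.0 + c.b.X :: -b-> q1, -c-> q2
  q1 = 0 :: (no moves)
  q2 = b.(rec X. b.0 + c.b.X) :: -b-> q0
Trace ⟨a⟩ through P, begin at {p0}:
  step 1 (a): {p1}
  — P admits the full trace.
Trace ⟨a⟩ through Q, begin at {q0}:
  step 1 (a): no successor for Q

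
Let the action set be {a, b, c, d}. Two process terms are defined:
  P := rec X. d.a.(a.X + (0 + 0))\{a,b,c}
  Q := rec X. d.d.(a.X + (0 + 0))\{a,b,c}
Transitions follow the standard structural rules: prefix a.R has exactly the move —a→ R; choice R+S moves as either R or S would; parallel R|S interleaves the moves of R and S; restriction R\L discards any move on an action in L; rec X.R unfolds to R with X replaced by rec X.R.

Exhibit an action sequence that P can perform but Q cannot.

da

Reachable graph of P (3 states):
  u0 = rec X. d.a.(a.X + (0 + 0))\{a,b,c} :: --d--▸ u1
  u1 = a.(a.(rec X. d.a.(a.X + (0 + 0))\{a,b,c}) + (0 + 0))\{a,b,c} :: --a--▸ u2
  u2 = (a.(rec X. d.a.(a.X + (0 + 0))\{a,b,c}) + (0 + 0))\{a,b,c} :: deadlocked
Reachable graph of Q (3 states):
  v0 = rec X. d.d.(a.X + (0 + 0))\{a,b,c} :: --d--▸ v1
  v1 = d.(a.(rec X. d.d.(a.X + (0 + 0))\{a,b,c}) + (0 + 0))\{a,b,c} :: --d--▸ v2
  v2 = (a.(rec X. d.d.(a.X + (0 + 0))\{a,b,c}) + (0 + 0))\{a,b,c} :: deadlocked
Executing da from P (initial set {u0}):
  [1] d ⇒ {u1}
  [2] a ⇒ {u2}
  ✓ P
Executing da from Q (initial set {v0}):
  [1] d ⇒ {v1}
  [2] a ⇒ ∅  — Q cannot continue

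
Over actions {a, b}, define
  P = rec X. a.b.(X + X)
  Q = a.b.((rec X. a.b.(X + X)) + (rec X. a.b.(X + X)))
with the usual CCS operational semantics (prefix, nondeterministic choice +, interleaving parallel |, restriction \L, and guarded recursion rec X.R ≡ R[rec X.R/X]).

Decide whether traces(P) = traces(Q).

traces(P) = traces(Q)

P's transition system — 3 states:
  m0 = rec X. a.b.(X + X) :: —a→ m1
  m1 = b.((rec X. a.b.(X + X)) + (rec X. a.b.(X + X))) :: —b→ m2
  m2 = (rec X. a.b.(X + X)) + (rec X. a.b.(X + X)) :: —a→ m1
Q's transition system — 3 states:
  n0 = a.b.((rec X. a.b.(X + X)) + (rec X. a.b.(X + X))) :: —a→ n1
  n1 = b.((rec X. a.b.(X + X)) + (rec X. a.b.(X + X))) :: —b→ n2
  n2 = (rec X. a.b.(X + X)) + (rec X. a.b.(X + X)) :: —a→ n1
Partition-refinement fixed point:
  B0 = {m0, m2, n0, n2}
  B1 = {m1, n1}
m0 ∈ B0, n0 ∈ B0 → same block
Bisimilar ⇒ trace-equivalent.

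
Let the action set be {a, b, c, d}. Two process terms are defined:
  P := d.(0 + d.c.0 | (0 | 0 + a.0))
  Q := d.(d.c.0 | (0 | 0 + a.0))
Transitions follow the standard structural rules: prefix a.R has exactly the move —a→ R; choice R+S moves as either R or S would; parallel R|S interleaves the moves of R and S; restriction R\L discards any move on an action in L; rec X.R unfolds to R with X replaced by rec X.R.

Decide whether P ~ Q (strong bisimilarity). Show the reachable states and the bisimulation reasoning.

bisimilar

LTS(P): 7 reachable states
  p0 = d.(0 + d.c.0 | (0 | 0 + a.0)) → -d-> p1
  p1 = 0 + d.c.0 | (0 | 0 + a.0) → -a-> p2, -d-> p3
  p2 = d.c.0 | 0 → -d-> p4
  p3 = c.0 | (0 | 0 + a.0) → -a-> p4, -c-> p5
  p4 = c.0 | 0 → -c-> p6
  p5 = 0 | (0 | 0 + a.0) → -a-> p6
  p6 = 0 | 0 → deadlocked
LTS(Q): 7 reachable states
  q0 = d.(d.c.0 | (0 | 0 + a.0)) → -d-> q1
  q1 = d.c.0 | (0 | 0 + a.0) → -a-> q2, -d-> q3
  q2 = d.c.0 | 0 → -d-> q4
  q3 = c.0 | (0 | 0 + a.0) → -a-> q4, -c-> q5
  q4 = c.0 | 0 → -c-> q6
  q5 = 0 | (0 | 0 + a.0) → -a-> q6
  q6 = 0 | 0 → deadlocked
Bisimilarity quotient blocks:
  B0 = {p0, q0}
  B1 = {p1, q1}
  B2 = {p2, q2}
  B3 = {p4, q4}
  B4 = {p6, q6}
  B5 = {p3, q3}
  B6 = {p5, q5}
p0 ∈ B0, q0 ∈ B0 → same block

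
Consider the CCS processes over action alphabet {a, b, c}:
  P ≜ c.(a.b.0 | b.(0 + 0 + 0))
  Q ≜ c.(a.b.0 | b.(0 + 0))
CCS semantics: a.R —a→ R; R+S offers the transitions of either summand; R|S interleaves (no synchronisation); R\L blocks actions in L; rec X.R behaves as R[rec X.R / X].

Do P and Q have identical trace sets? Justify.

traces(P) = traces(Q)

P's transition system — 7 states:
  p0 = c.(a.b.0 | b.(0 + 0 + 0)) | ··c··> p1
  p1 = a.b.0 | b.(0 + 0 + 0) | ··a··> p2, ··b··> p3
  p2 = b.0 | b.(0 + 0 + 0) | ··b··> p4, ··b··> p5
  p3 = a.b.0 | (0 + 0 + 0) | ··a··> p5
  p4 = 0 | b.(0 + 0 + 0) | ··b··> p6
  p5 = b.0 | (0 + 0 + 0) | ··b··> p6
  p6 = 0 | (0 + 0 + 0) | ·
Q's transition system — 7 states:
  q0 = c.(a.b.0 | b.(0 + 0)) | ··c··> q1
  q1 = a.b.0 | b.(0 + 0) | ··a··> q2, ··b··> q3
  q2 = b.0 | b.(0 + 0) | ··b··> q4, ··b··> q5
  q3 = a.b.0 | (0 + 0) | ··a··> q5
  q4 = 0 | b.(0 + 0) | ··b··> q6
  q5 = b.0 | (0 + 0) | ··b··> q6
  q6 = 0 | (0 + 0) | ·
Bisimilarity quotient blocks:
  B0 = {p0, q0}
  B1 = {p1, q1}
  B2 = {p2, q2}
  B3 = {p4, p5, q4, q5}
  B4 = {p6, q6}
  B5 = {p3, q3}
p0 ∈ B0, q0 ∈ B0 → same block
Bisimilar ⇒ trace-equivalent.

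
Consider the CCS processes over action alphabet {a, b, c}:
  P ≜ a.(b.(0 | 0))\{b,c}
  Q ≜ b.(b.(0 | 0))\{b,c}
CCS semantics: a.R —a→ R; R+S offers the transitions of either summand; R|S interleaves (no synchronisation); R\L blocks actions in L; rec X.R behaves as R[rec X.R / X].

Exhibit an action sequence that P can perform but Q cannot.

P's transition system — 2 states:
  s0 = a.(b.(0 | 0))\{b,c} | —a→ s1
  s1 = (b.(0 | 0))\{b,c} | ·
Q's transition system — 2 states:
  t0 = b.(b.(0 | 0))\{b,c} | —b→ t1
  t1 = (b.(0 | 0))\{b,c} | ·
Executing a from P (initial set {s0}):
  step 1 (a): {s1}
  P completes σ.
Executing a from Q (initial set {t0}):
  step 1 (a): ∅  — Q cannot continue

a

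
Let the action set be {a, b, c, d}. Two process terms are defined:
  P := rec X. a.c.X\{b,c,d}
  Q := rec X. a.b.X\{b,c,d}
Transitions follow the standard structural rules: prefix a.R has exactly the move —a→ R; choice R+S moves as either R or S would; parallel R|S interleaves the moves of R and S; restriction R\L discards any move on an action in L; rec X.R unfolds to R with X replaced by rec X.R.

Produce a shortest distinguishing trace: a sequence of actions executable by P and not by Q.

Reachable graph of P (4 states):
  p0 = rec X. a.c.X\{b,c,d} :: --a--▸ p1
  p1 = c.(rec X. a.c.X\{b,c,d})\{b,c,d} :: --c--▸ p2
  p2 = (rec X. a.c.X\{b,c,d})\{b,c,d} :: --a--▸ p3
  p3 = (c.(rec X. a.c.X\{b,c,d})\{b,c,d})\{b,c,d} :: stopped
Reachable graph of Q (4 states):
  q0 = rec X. a.b.X\{b,c,d} :: --a--▸ q1
  q1 = b.(rec X. a.b.X\{b,c,d})\{b,c,d} :: --b--▸ q2
  q2 = (rec X. a.b.X\{b,c,d})\{b,c,d} :: --a--▸ q3
  q3 = (b.(rec X. a.b.X\{b,c,d})\{b,c,d})\{b,c,d} :: stopped
Executing ac from P (initial set {p0}):
  [1] a ⇒ {p1}
  [2] c ⇒ {p2}
  — P admits the full trace.
Executing ac from Q (initial set {q0}):
  [1] a ⇒ {q1}
  [2] c ⇒ no successor for Q

ac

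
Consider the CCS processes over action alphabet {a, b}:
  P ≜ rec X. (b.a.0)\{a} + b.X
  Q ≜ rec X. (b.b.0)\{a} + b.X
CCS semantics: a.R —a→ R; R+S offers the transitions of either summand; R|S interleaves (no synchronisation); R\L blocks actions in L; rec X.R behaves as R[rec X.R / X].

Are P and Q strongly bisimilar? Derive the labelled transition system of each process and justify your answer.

NO

Reachable graph of P (2 states):
  p0 = rec X. (b.a.0)\{a} + b.X ⊢ -b-> p0, -b-> p1
  p1 = (a.0)\{a} ⊢ ∅
Reachable graph of Q (3 states):
  q0 = rec X. (b.b.0)\{a} + b.X ⊢ -b-> q0, -b-> q1
  q1 = (b.0)\{a} ⊢ -b-> q2
  q2 = 0\{a} ⊢ ∅
Partition-refinement fixed point:
  B0 = {p0}
  B1 = {p1, q2}
  B2 = {q0}
  B3 = {q1}
p0 ∈ B0, q0 ∈ B2 → different blocks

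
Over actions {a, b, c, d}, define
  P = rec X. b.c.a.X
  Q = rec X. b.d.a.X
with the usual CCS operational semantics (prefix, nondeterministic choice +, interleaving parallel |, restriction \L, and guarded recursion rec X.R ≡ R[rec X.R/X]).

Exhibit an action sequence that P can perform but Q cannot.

bc

Reachable graph of P (3 states):
  s0 = rec X. b.c.a.X | ··b··> s1
  s1 = c.a.(rec X. b.c.a.X) | ··c··> s2
  s2 = a.(rec X. b.c.a.X) | ··a··> s0
Reachable graph of Q (3 states):
  t0 = rec X. b.d.a.X | ··b··> t1
  t1 = d.a.(rec X. b.d.a.X) | ··d··> t2
  t2 = a.(rec X. b.d.a.X) | ··a··> t0
Run σ = ⟨bc⟩ on P: start {s0}
  [1] b ⇒ {s1}
  [2] c ⇒ {s2}
  P completes σ.
Run σ = ⟨bc⟩ on Q: start {t0}
  [1] b ⇒ {t1}
  [2] c ⇒ no successor for Q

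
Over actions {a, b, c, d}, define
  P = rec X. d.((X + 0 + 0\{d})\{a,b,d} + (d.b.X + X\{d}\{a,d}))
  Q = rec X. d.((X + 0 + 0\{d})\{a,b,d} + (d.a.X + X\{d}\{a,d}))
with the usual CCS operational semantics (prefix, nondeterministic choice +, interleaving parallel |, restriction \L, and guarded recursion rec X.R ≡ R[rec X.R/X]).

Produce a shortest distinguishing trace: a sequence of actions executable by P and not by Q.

ddb

LTS(P): 3 reachable states
  u0 = rec X. d.((X + 0 + 0\{d})\{a,b,d} + (d.b.X + X\{d}\{a,d})) ⊢ —d→ u1
  u1 = ((rec X. d.((X + 0 + 0\{d})\{a,b,d} + (d.b.X + X\{d}\{a,d}))) + 0 + 0\{d})\{a,b,d} + (d.b.(rec X. d.((X + 0 + 0\{d})\{a,b,d} + (d.b.X + X\{d}\{a,d}))) + (rec X. d.((X + 0 + 0\{d})\{a,b,d} + (d.b.X + X\{d}\{a,d})))\{d}\{a,d}) ⊢ —d→ u2
  u2 = b.(rec X. d.((X + 0 + 0\{d})\{a,b,d} + (d.b.X + X\{d}\{a,d}))) ⊢ —b→ u0
LTS(Q): 3 reachable states
  v0 = rec X. d.((X + 0 + 0\{d})\{a,b,d} + (d.a.X + X\{d}\{a,d})) ⊢ —d→ v1
  v1 = ((rec X. d.((X + 0 + 0\{d})\{a,b,d} + (d.a.X + X\{d}\{a,d}))) + 0 + 0\{d})\{a,b,d} + (d.a.(rec X. d.((X + 0 + 0\{d})\{a,b,d} + (d.a.X + X\{d}\{a,d}))) + (rec X. d.((X + 0 + 0\{d})\{a,b,d} + (d.a.X + X\{d}\{a,d})))\{d}\{a,d}) ⊢ —d→ v2
  v2 = a.(rec X. d.((X + 0 + 0\{d})\{a,b,d} + (d.a.X + X\{d}\{a,d}))) ⊢ —a→ v0
Run σ = ⟨ddb⟩ on P: start {u0}
  step 1 (d): {u1}
  step 2 (d): {u2}
  step 3 (b): {u0}
  ✓ P
Run σ = ⟨ddb⟩ on Q: start {v0}
  step 1 (d): {v1}
  step 2 (d): {v2}
  step 3 (b): ∅  — Q cannot continue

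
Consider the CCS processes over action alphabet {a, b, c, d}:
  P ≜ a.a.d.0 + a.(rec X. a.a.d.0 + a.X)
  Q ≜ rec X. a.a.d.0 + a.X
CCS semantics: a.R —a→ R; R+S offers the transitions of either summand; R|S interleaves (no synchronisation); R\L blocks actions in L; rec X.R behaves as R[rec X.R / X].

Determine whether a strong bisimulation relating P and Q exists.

P's transition system — 5 states:
  u0 = a.a.d.0 + a.(rec X. a.a.d.0 + a.X) → -a-> u1, -a-> u2
  u1 = a.d.0 → -a-> u3
  u2 = rec X. a.a.d.0 + a.X → -a-> u1, -a-> u2
  u3 = d.0 → -d-> u4
  u4 = 0 → deadlocked
Q's transition system — 4 states:
  v0 = rec X. a.a.d.0 + a.X → -a-> v0, -a-> v1
  v1 = a.d.0 → -a-> v2
  v2 = d.0 → -d-> v3
  v3 = 0 → deadlocked
Bisimilarity quotient blocks:
  B0 = {u0, u2, v0}
  B1 = {u1, v1}
  B2 = {u3, v2}
  B3 = {u4, v3}
u0 ∈ B0, v0 ∈ B0 → same block

P ~ Q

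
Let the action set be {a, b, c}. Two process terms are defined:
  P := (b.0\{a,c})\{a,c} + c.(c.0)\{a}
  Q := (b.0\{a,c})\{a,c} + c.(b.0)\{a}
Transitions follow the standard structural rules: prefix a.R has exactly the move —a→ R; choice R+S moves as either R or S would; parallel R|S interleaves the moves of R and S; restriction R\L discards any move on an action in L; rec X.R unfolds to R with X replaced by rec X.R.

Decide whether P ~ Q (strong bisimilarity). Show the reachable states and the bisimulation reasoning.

LTS(P): 4 reachable states
  p0 = (b.0\{a,c})\{a,c} + c.(c.0)\{a} → --b--▸ p1, --c--▸ p2
  p1 = 0\{a,c}\{a,c} → deadlocked
  p2 = (c.0)\{a} → --c--▸ p3
  p3 = 0\{a} → deadlocked
LTS(Q): 4 reachable states
  q0 = (b.0\{a,c})\{a,c} + c.(b.0)\{a} → --b--▸ q1, --c--▸ q2
  q1 = 0\{a,c}\{a,c} → deadlocked
  q2 = (b.0)\{a} → --b--▸ q3
  q3 = 0\{a} → deadlocked
Bisimilarity quotient blocks:
  B0 = {p0}
  B1 = {p1, p3, q1, q3}
  B2 = {p2}
  B3 = {q0}
  B4 = {q2}
p0 ∈ B0, q0 ∈ B3 → different blocks

not bisimilar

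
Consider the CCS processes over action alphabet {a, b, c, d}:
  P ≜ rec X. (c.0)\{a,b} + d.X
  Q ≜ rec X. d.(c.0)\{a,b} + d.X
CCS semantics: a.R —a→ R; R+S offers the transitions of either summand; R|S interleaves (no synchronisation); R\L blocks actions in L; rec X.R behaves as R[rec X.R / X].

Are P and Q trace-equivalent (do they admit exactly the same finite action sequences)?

traces(P) ≠ traces(Q) — witness ⟨c⟩

LTS(P): 2 reachable states
  u0 = rec X. (c.0)\{a,b} + d.X :: -c-> u1, -d-> u0
  u1 = 0\{a,b} :: ·
LTS(Q): 3 reachable states
  v0 = rec X. d.(c.0)\{a,b} + d.X :: -d-> v0, -d-> v1
  v1 = (c.0)\{a,b} :: -c-> v2
  v2 = 0\{a,b} :: ·
Trace ⟨c⟩ through P, begin at {u0}:
  [1] c ⇒ {u1}
  ✓ P
Trace ⟨c⟩ through Q, begin at {v0}:
  [1] c ⇒ no successor for Q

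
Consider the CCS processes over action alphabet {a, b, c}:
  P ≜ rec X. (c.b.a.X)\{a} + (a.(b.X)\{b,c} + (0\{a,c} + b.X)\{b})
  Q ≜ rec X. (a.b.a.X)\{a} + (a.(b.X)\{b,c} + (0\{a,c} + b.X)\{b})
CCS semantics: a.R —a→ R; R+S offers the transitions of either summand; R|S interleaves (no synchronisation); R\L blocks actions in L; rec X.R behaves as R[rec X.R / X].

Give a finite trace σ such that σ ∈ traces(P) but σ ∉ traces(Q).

P's transition system — 4 states:
  p0 = rec X. (c.b.a.X)\{a} + (a.(b.X)\{b,c} + (0\{a,c} + b.X)\{b}) | ··a··> p1, ··c··> p2
  p1 = (b.(rec X. (c.b.a.X)\{a} + (a.(b.X)\{b,c} + (0\{a,c} + b.X)\{b})))\{b,c} | deadlocked
  p2 = (b.a.(rec X. (c.b.a.X)\{a} + (a.(b.X)\{b,c} + (0\{a,c} + b.X)\{b})))\{a} | ··b··> p3
  p3 = (a.(rec X. (c.b.a.X)\{a} + (a.(b.X)\{b,c} + (0\{a,c} + b.X)\{b})))\{a} | deadlocked
Q's transition system — 2 states:
  q0 = rec X. (a.b.a.X)\{a} + (a.(b.X)\{b,c} + (0\{a,c} + b.X)\{b}) | ··a··> q1
  q1 = (b.(rec X. (a.b.a.X)\{a} + (a.(b.X)\{b,c} + (0\{a,c} + b.X)\{b})))\{b,c} | deadlocked
Executing c from P (initial set {p0}):
  step 1 (c): {p2}
  — P admits the full trace.
Executing c from Q (initial set {q0}):
  step 1 (c): ∅  — Q cannot continue

c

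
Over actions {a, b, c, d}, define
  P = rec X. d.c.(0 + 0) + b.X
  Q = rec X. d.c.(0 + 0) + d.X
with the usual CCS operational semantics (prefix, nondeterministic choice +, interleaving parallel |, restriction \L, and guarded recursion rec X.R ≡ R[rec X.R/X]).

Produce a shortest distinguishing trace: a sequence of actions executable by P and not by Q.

P's transition system — 3 states:
  u0 = rec X. d.c.(0 + 0) + b.X ⊢ ··b··> u0, ··d··> u1
  u1 = c.(0 + 0) ⊢ ··c··> u2
  u2 = 0 + 0 ⊢ ·
Q's transition system — 3 states:
  v0 = rec X. d.c.(0 + 0) + d.X ⊢ ··d··> v0, ··d··> v1
  v1 = c.(0 + 0) ⊢ ··c··> v2
  v2 = 0 + 0 ⊢ ·
Run σ = ⟨b⟩ on P: start {u0}
  after b @ step 1: {u0}
  P completes σ.
Run σ = ⟨b⟩ on Q: start {v0}
  after b @ step 1: ∅ (Q stuck)

b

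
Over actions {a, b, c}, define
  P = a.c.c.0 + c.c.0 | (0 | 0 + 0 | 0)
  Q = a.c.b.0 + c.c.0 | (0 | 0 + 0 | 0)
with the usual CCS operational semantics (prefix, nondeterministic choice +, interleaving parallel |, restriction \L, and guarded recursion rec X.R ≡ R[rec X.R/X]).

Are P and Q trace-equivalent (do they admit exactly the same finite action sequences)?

trace-distinct — witness ⟨acc⟩

LTS(P): 6 reachable states
  u0 = a.c.c.0 + c.c.0 | (0 | 0 + 0 | 0) → —a→ u1, —c→ u2
  u1 = c.c.0 → —c→ u3
  u2 = c.0 | (0 | 0 + 0 | 0) → —c→ u4
  u3 = c.0 → —c→ u5
  u4 = 0 | (0 | 0 + 0 | 0) → ·
  u5 = 0 → ·
LTS(Q): 6 reachable states
  v0 = a.c.b.0 + c.c.0 | (0 | 0 + 0 | 0) → —a→ v1, —c→ v2
  v1 = c.b.0 → —c→ v3
  v2 = c.0 | (0 | 0 + 0 | 0) → —c→ v4
  v3 = b.0 → —b→ v5
  v4 = 0 | (0 | 0 + 0 | 0) → ·
  v5 = 0 → ·
Executing acc from P (initial set {u0}):
  step 1 (a): {u1}
  step 2 (c): {u3}
  step 3 (c): {u5}
  ✓ P
Executing acc from Q (initial set {v0}):
  step 1 (a): {v1}
  step 2 (c): {v3}
  step 3 (c): ∅ (Q stuck)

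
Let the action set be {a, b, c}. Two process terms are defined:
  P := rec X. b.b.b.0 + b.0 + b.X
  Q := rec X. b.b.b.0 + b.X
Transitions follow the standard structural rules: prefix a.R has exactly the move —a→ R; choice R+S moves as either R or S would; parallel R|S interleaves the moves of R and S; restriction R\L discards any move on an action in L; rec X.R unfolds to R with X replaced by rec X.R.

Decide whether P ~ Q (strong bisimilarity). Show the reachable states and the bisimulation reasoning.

Reachable graph of P (4 states):
  s0 = rec X. b.b.b.0 + b.0 + b.X ⊢ —b→ s0, —b→ s1, —b→ s2
  s1 = 0 ⊢ ·
  s2 = b.b.0 ⊢ —b→ s3
  s3 = b.0 ⊢ —b→ s1
Reachable graph of Q (4 states):
  t0 = rec X. b.b.b.0 + b.X ⊢ —b→ t0, —b→ t1
  t1 = b.b.0 ⊢ —b→ t2
  t2 = b.0 ⊢ —b→ t3
  t3 = 0 ⊢ ·
Partition-refinement fixed point:
  B0 = {s0}
  B1 = {s2, t1}
  B2 = {s3, t2}
  B3 = {s1, t3}
  B4 = {t0}
s0 ∈ B0, t0 ∈ B4 → different blocks

P ≁ Q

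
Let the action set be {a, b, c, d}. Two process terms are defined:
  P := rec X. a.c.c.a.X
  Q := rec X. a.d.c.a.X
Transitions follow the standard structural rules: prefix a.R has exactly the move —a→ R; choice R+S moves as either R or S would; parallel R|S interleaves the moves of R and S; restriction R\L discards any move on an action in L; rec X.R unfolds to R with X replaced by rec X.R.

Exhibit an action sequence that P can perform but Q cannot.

Reachable graph of P (4 states):
  s0 = rec X. a.c.c.a.X has moves ··a··> s1
  s1 = c.c.a.(rec X. a.c.c.a.X) has moves ··c··> s2
  s2 = c.a.(rec X. a.c.c.a.X) has moves ··c··> s3
  s3 = a.(rec X. a.c.c.a.X) has moves ··a··> s0
Reachable graph of Q (4 states):
  t0 = rec X. a.d.c.a.X has moves ··a··> t1
  t1 = d.c.a.(rec X. a.d.c.a.X) has moves ··d··> t2
  t2 = c.a.(rec X. a.d.c.a.X) has moves ··c··> t3
  t3 = a.(rec X. a.d.c.a.X) has moves ··a··> t0
Run σ = ⟨ac⟩ on P: start {s0}
  [1] a ⇒ {s1}
  [2] c ⇒ {s2}
  P completes σ.
Run σ = ⟨ac⟩ on Q: start {t0}
  [1] a ⇒ {t1}
  [2] c ⇒ ∅  — Q cannot continue

ac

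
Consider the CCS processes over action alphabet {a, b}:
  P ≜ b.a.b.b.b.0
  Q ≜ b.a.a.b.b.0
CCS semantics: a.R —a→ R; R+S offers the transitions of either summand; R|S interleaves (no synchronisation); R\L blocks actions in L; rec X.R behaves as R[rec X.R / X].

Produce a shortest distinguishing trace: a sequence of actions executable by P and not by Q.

bab

P's transition system — 6 states:
  s0 = b.a.b.b.b.0 | -b-> s1
  s1 = a.b.b.b.0 | -a-> s2
  s2 = b.b.b.0 | -b-> s3
  s3 = b.b.0 | -b-> s4
  s4 = b.0 | -b-> s5
  s5 = 0 | stopped
Q's transition system — 6 states:
  t0 = b.a.a.b.b.0 | -b-> t1
  t1 = a.a.b.b.0 | -a-> t2
  t2 = a.b.b.0 | -a-> t3
  t3 = b.b.0 | -b-> t4
  t4 = b.0 | -b-> t5
  t5 = 0 | stopped
Run σ = ⟨bab⟩ on P: start {s0}
  step 1 (b): {s1}
  step 2 (a): {s2}
  step 3 (b): {s3}
  ✓ P
Run σ = ⟨bab⟩ on Q: start {t0}
  step 1 (b): {t1}
  step 2 (a): {t2}
  step 3 (b): ∅  — Q cannot continue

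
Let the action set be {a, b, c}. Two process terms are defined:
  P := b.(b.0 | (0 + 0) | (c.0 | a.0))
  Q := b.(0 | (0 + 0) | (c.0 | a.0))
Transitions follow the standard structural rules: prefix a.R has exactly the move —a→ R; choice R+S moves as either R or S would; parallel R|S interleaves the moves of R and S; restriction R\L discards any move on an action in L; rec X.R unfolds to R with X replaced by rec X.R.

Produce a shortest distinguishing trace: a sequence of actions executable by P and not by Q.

bb

Reachable graph of P (9 states):
  u0 = b.(b.0 | (0 + 0) | (c.0 | a.0)) → -b-> u1
  u1 = b.0 | (0 + 0) | (c.0 | a.0) → -a-> u2, -b-> u3, -c-> u4
  u2 = b.0 | (0 + 0) | (c.0 | 0) → -b-> u5, -c-> u6
  u3 = 0 | (0 + 0) | (c.0 | a.0) → -a-> u5, -c-> u7
  u4 = b.0 | (0 + 0) | (0 | a.0) → -a-> u6, -b-> u7
  u5 = 0 | (0 + 0) | (c.0 | 0) → -c-> u8
  u6 = b.0 | (0 + 0) | (0 | 0) → -b-> u8
  u7 = 0 | (0 + 0) | (0 | a.0) → -a-> u8
  u8 = 0 | (0 + 0) | (0 | 0) → ·
Reachable graph of Q (5 states):
  v0 = b.(0 | (0 + 0) | (c.0 | a.0)) → -b-> v1
  v1 = 0 | (0 + 0) | (c.0 | a.0) → -a-> v2, -c-> v3
  v2 = 0 | (0 + 0) | (c.0 | 0) → -c-> v4
  v3 = 0 | (0 + 0) | (0 | a.0) → -a-> v4
  v4 = 0 | (0 + 0) | (0 | 0) → ·
Trace ⟨bb⟩ through P, begin at {u0}:
  after b @ step 1: {u1}
  after b @ step 2: {u3}
  P completes σ.
Trace ⟨bb⟩ through Q, begin at {v0}:
  after b @ step 1: {v1}
  after b @ step 2: ∅  — Q cannot continue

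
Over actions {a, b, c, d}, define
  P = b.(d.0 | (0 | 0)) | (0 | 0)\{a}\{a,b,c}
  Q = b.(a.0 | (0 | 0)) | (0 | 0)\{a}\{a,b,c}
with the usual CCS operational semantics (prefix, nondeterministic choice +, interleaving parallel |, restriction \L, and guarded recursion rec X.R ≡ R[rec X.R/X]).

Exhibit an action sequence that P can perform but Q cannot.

bd

P's transition system — 3 states:
  s0 = b.(d.0 | (0 | 0)) | (0 | 0)\{a}\{a,b,c} :: ··b··> s1
  s1 = d.0 | (0 | 0) | (0 | 0)\{a}\{a,b,c} :: ··d··> s2
  s2 = 0 | (0 | 0) | (0 | 0)\{a}\{a,b,c} :: ·
Q's transition system — 3 states:
  t0 = b.(a.0 | (0 | 0)) | (0 | 0)\{a}\{a,b,c} :: ··b··> t1
  t1 = a.0 | (0 | 0) | (0 | 0)\{a}\{a,b,c} :: ··a··> t2
  t2 = 0 | (0 | 0) | (0 | 0)\{a}\{a,b,c} :: ·
Run σ = ⟨bd⟩ on P: start {s0}
  after b @ step 1: {s1}
  after d @ step 2: {s2}
  P completes σ.
Run σ = ⟨bd⟩ on Q: start {t0}
  after b @ step 1: {t1}
  after d @ step 2: ∅  — Q cannot continue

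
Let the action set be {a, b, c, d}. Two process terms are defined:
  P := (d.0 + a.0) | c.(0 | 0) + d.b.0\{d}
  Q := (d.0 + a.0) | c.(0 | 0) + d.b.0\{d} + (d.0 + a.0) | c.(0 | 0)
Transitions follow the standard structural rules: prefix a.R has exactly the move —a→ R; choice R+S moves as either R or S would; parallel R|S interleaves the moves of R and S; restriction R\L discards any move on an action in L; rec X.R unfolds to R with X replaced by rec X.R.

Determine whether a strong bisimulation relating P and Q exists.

Reachable graph of P (6 states):
  u0 = (d.0 + a.0) | c.(0 | 0) + d.b.0\{d} has moves ··a··> u1, ··c··> u2, ··d··> u1, ··d··> u3
  u1 = 0 | c.(0 | 0) has moves ··c··> u4
  u2 = (d.0 + a.0) | (0 | 0) has moves ··a··> u4, ··d··> u4
  u3 = b.0\{d} has moves ··b··> u5
  u4 = 0 | (0 | 0) has moves ∅
  u5 = 0\{d} has moves ∅
Reachable graph of Q (6 states):
  v0 = (d.0 + a.0) | c.(0 | 0) + d.b.0\{d} + (d.0 + a.0) | c.(0 | 0) has moves ··a··> v1, ··c··> v2, ··d··> v1, ··d··> v3
  v1 = 0 | c.(0 | 0) has moves ··c··> v4
  v2 = (d.0 + a.0) | (0 | 0) has moves ··a··> v4, ··d··> v4
  v3 = b.0\{d} has moves ··b··> v5
  v4 = 0 | (0 | 0) has moves ∅
  v5 = 0\{d} has moves ∅
Partition-refinement fixed point:
  B0 = {u0, v0}
  B1 = {u3, v3}
  B2 = {u4, u5, v4, v5}
  B3 = {u1, v1}
  B4 = {u2, v2}
u0 ∈ B0, v0 ∈ B0 → same block

P ~ Q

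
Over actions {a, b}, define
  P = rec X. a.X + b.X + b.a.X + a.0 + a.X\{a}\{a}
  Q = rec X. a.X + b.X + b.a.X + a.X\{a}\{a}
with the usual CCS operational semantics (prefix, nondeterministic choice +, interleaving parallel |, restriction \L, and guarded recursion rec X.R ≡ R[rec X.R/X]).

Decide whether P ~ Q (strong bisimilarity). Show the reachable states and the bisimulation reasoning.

NO

Reachable graph of P (5 states):
  p0 = rec X. a.X + b.X + b.a.X + a.0 + a.X\{a}\{a} :: —a→ p0, —a→ p1, —a→ p2, —b→ p0, —b→ p3
  p1 = (rec X. a.X + b.X + b.a.X + a.0 + a.X\{a}\{a})\{a}\{a} :: —b→ p1, —b→ p4
  p2 = 0 :: deadlocked
  p3 = a.(rec X. a.X + b.X + b.a.X + a.0 + a.X\{a}\{a}) :: —a→ p0
  p4 = (a.(rec X. a.X + b.X + b.a.X + a.0 + a.X\{a}\{a}))\{a}\{a} :: deadlocked
Reachable graph of Q (4 states):
  q0 = rec X. a.X + b.X + b.a.X + a.X\{a}\{a} :: —a→ q0, —a→ q1, —b→ q0, —b→ q2
  q1 = (rec X. a.X + b.X + b.a.X + a.X\{a}\{a})\{a}\{a} :: —b→ q1, —b→ q3
  q2 = a.(rec X. a.X + b.X + b.a.X + a.X\{a}\{a}) :: —a→ q0
  q3 = (a.(rec X. a.X + b.X + b.a.X + a.X\{a}\{a}))\{a}\{a} :: deadlocked
Coarsest stable partition (strong bisimilarity classes):
  B0 = {p0}
  B1 = {p2, p4, q3}
  B2 = {p1, q1}
  B3 = {p3}
  B4 = {q0}
  B5 = {q2}
p0 ∈ B0, q0 ∈ B4 → different blocks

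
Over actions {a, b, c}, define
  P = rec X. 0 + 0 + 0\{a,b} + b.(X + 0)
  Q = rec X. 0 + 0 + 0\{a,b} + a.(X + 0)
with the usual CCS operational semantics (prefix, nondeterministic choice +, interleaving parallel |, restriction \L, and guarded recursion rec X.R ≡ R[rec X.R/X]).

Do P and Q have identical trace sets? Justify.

Reachable graph of P (2 states):
  p0 = rec X. 0 + 0 + 0\{a,b} + b.(X + 0) | =b=> p1
  p1 = (rec X. 0 + 0 + 0\{a,b} + b.(X + 0)) + 0 | =b=> p1
Reachable graph of Q (2 states):
  q0 = rec X. 0 + 0 + 0\{a,b} + a.(X + 0) | =a=> q1
  q1 = (rec X. 0 + 0 + 0\{a,b} + a.(X + 0)) + 0 | =a=> q1
Executing b from P (initial set {p0}):
  step 1 (b): {p1}
  — P admits the full trace.
Executing b from Q (initial set {q0}):
  step 1 (b): ∅ (Q stuck)

trace-distinct — witness ⟨b⟩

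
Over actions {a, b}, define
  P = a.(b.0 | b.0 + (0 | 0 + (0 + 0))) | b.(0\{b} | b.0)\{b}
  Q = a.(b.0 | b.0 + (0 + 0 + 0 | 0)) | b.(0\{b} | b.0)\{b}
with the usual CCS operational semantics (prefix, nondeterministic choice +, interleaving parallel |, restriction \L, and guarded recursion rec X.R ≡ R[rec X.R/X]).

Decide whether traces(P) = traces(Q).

YES

Reachable graph of P (10 states):
  p0 = a.(b.0 | b.0 + (0 | 0 + (0 + 0))) | b.(0\{b} | b.0)\{b} :: =a=> p1, =b=> p2
  p1 = (b.0 | b.0 + (0 | 0 + (0 + 0))) | b.(0\{b} | b.0)\{b} :: =b=> p3, =b=> p4, =b=> p5
  p2 = a.(b.0 | b.0 + (0 | 0 + (0 + 0))) | (0\{b} | b.0)\{b} :: =a=> p3
  p3 = (b.0 | b.0 + (0 | 0 + (0 + 0))) | (0\{b} | b.0)\{b} :: =b=> p6, =b=> p7
  p4 = 0 | b.0 | b.(0\{b} | b.0)\{b} :: =b=> p6, =b=> p8
  p5 = b.0 | 0 | b.(0\{b} | b.0)\{b} :: =b=> p7, =b=> p8
  p6 = 0 | b.0 | (0\{b} | b.0)\{b} :: =b=> p9
  p7 = b.0 | 0 | (0\{b} | b.0)\{b} :: =b=> p9
  p8 = 0 | 0 | b.(0\{b} | b.0)\{b} :: =b=> p9
  p9 = 0 | 0 | (0\{b} | b.0)\{b} :: ·
Reachable graph of Q (10 states):
  q0 = a.(b.0 | b.0 + (0 + 0 + 0 | 0)) | b.(0\{b} | b.0)\{b} :: =a=> q1, =b=> q2
  q1 = (b.0 | b.0 + (0 + 0 + 0 | 0)) | b.(0\{b} | b.0)\{b} :: =b=> q3, =b=> q4, =b=> q5
  q2 = a.(b.0 | b.0 + (0 + 0 + 0 | 0)) | (0\{b} | b.0)\{b} :: =a=> q3
  q3 = (b.0 | b.0 + (0 + 0 + 0 | 0)) | (0\{b} | b.0)\{b} :: =b=> q6, =b=> q7
  q4 = 0 | b.0 | b.(0\{b} | b.0)\{b} :: =b=> q6, =b=> q8
  q5 = b.0 | 0 | b.(0\{b} | b.0)\{b} :: =b=> q7, =b=> q8
  q6 = 0 | b.0 | (0\{b} | b.0)\{b} :: =b=> q9
  q7 = b.0 | 0 | (0\{b} | b.0)\{b} :: =b=> q9
  q8 = 0 | 0 | b.(0\{b} | b.0)\{b} :: =b=> q9
  q9 = 0 | 0 | (0\{b} | b.0)\{b} :: ·
Coarsest stable partition (strong bisimilarity classes):
  B0 = {p0, q0}
  B1 = {p1, q1}
  B2 = {p3, p4, p5, q3, q4, q5}
  B3 = {p6, p7, p8, q6, q7, q8}
  B4 = {p9, q9}
  B5 = {p2, q2}
p0 ∈ B0, q0 ∈ B0 → same block
Bisimilar ⇒ trace-equivalent.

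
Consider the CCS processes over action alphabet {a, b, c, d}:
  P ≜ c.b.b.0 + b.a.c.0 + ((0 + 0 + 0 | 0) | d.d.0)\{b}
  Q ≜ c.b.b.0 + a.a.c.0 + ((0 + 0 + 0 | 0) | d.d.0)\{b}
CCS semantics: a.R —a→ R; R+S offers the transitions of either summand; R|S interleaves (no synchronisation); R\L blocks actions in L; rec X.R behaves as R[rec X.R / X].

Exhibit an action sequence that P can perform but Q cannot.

Reachable graph of P (8 states):
  m0 = c.b.b.0 + b.a.c.0 + ((0 + 0 + 0 | 0) | d.d.0)\{b} | =b=> m1, =c=> m2, =d=> m3
  m1 = a.c.0 | =a=> m4
  m2 = b.b.0 | =b=> m5
  m3 = ((0 + 0 + 0 | 0) | d.0)\{b} | =d=> m6
  m4 = c.0 | =c=> m7
  m5 = b.0 | =b=> m7
  m6 = ((0 + 0 + 0 | 0) | 0)\{b} | ·
  m7 = 0 | ·
Reachable graph of Q (8 states):
  n0 = c.b.b.0 + a.a.c.0 + ((0 + 0 + 0 | 0) | d.d.0)\{b} | =a=> n1, =c=> n2, =d=> n3
  n1 = a.c.0 | =a=> n4
  n2 = b.b.0 | =b=> n5
  n3 = ((0 + 0 + 0 | 0) | d.0)\{b} | =d=> n6
  n4 = c.0 | =c=> n7
  n5 = b.0 | =b=> n7
  n6 = ((0 + 0 + 0 | 0) | 0)\{b} | ·
  n7 = 0 | ·
Trace ⟨b⟩ through P, begin at {m0}:
  [1] b ⇒ {m1}
  — P admits the full trace.
Trace ⟨b⟩ through Q, begin at {n0}:
  [1] b ⇒ ∅ (Q stuck)

b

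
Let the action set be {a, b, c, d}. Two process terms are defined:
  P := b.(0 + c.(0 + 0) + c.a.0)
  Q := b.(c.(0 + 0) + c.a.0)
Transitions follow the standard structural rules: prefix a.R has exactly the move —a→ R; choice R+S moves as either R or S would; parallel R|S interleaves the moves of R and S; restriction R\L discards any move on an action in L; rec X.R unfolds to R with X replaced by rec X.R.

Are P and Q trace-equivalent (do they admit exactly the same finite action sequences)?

Reachable graph of P (5 states):
  p0 = b.(0 + c.(0 + 0) + c.a.0) :: =b=> p1
  p1 = 0 + c.(0 + 0) + c.a.0 :: =c=> p2, =c=> p3
  p2 = 0 + 0 :: deadlocked
  p3 = a.0 :: =a=> p4
  p4 = 0 :: deadlocked
Reachable graph of Q (5 states):
  q0 = b.(c.(0 + 0) + c.a.0) :: =b=> q1
  q1 = c.(0 + 0) + c.a.0 :: =c=> q2, =c=> q3
  q2 = 0 + 0 :: deadlocked
  q3 = a.0 :: =a=> q4
  q4 = 0 :: deadlocked
Bisimilarity quotient blocks:
  B0 = {p0, q0}
  B1 = {p1, q1}
  B2 = {p3, q3}
  B3 = {p2, p4, q2, q4}
p0 ∈ B0, q0 ∈ B0 → same block
Bisimilar ⇒ trace-equivalent.

traces(P) = traces(Q)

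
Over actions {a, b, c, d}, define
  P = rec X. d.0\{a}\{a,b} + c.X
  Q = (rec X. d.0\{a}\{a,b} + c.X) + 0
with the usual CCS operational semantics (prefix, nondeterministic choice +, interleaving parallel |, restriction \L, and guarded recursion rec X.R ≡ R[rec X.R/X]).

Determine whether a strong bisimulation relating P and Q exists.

Reachable graph of P (2 states):
  m0 = rec X. d.0\{a}\{a,b} + c.X ⊢ --c--▸ m0, --d--▸ m1
  m1 = 0\{a}\{a,b} ⊢ (no moves)
Reachable graph of Q (3 states):
  n0 = (rec X. d.0\{a}\{a,b} + c.X) + 0 ⊢ --c--▸ n1, --d--▸ n2
  n1 = rec X. d.0\{a}\{a,b} + c.X ⊢ --c--▸ n1, --d--▸ n2
  n2 = 0\{a}\{a,b} ⊢ (no moves)
Bisimilarity quotient blocks:
  B0 = {m0, n0, n1}
  B1 = {m1, n2}
m0 ∈ B0, n0 ∈ B0 → same block

bisimilar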